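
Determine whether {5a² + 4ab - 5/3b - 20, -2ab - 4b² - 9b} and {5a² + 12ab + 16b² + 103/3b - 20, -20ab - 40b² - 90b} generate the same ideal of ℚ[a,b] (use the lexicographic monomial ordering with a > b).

For a fixed monomial order, each ideal has a unique reduced Gröbner basis; comparing bases decides equality.
Buchberger on the first generating set:
f_1 = 5a² + 4ab - 5/3b - 20, LT = a².
f_2 = -2ab - 4b² - 9b, LT = ab.

S(f_1,f_2): lcm = a²b. S = -6/5ab² - 9/2ab - ⅓b² - 4b.
  leading term ab²: subtract (⅗b)·f_2 from -6/5ab² - 9/2ab - ⅓b² - 4b → -9/2ab + 12/5b³ + 76/15b² - 4b
  leading term ab: subtract (9/4)·f_2 from -9/2ab + 12/5b³ + 76/15b² - 4b → 12/5b³ + 211/15b² + 65/4b
  leading term b³: no divisor's leading term divides it; move 12/5b³ to the remainder.
  leading term b²: no divisor's leading term divides it; move 211/15b² to the remainder.
  leading term b: no divisor's leading term divides it; move 65/4b to the remainder.
  remainder 12/5b³ + 211/15b² + 65/4b ≠ 0; add g_3 = 12/5b³ + 211/15b² + 65/4b to the basis.

S(f_1,g_3): leading monomials are coprime, so the S-polynomial reduces to 0 (Buchberger's first criterion).
S(f_2,g_3): lcm = ab³. S = -211/36ab² - 325/48ab + 2b⁴ + 9/2b³.
  leading term ab²: subtract (211/72b)·f_2 from -211/36ab² - 325/48ab + 2b⁴ + 9/2b³ → -325/48ab + 2b⁴ + 146/9b³ + 211/8b²
  leading term ab: subtract (325/96)·f_2 from -325/48ab + 2b⁴ + 146/9b³ + 211/8b² → 2b⁴ + 146/9b³ + 479/12b² + 975/32b
  leading term b⁴: subtract (⅚b)·g_3 from 2b⁴ + 146/9b³ + 479/12b² + 975/32b → 9/2b³ + 211/8b² + 975/32b
  leading term b³: subtract (15/8)·g_3 from 9/2b³ + 211/8b² + 975/32b → 0
  remainder 0.

Every S-polynomial of the final basis reduces to 0, so we have a Gröbner basis.
Inter-reduce: drop elements whose leading term is divisible by another's, tail-reduce, and make monic.
Reduced Gröbner basis: {a² - 8/5b² - 59/15b - 4, ab + 2b² + 9/2b, b³ + 211/36b² + 325/48b}.

Buchberger on the second generating set:
h_1 = 5a² + 12ab + 16b² + 103/3b - 20, LT = a².
h_2 = -20ab - 40b² - 90b, LT = ab.

S(h_1,h_2): lcm = a²b. S = ⅖ab² - 9/2ab + 16/5b³ + 103/15b² - 4b.
  leading term ab²: subtract (-1/50b)·h_2 from ⅖ab² - 9/2ab + 16/5b³ + 103/15b² - 4b → -9/2ab + 12/5b³ + 76/15b² - 4b
  leading term ab: subtract (9/40)·h_2 from -9/2ab + 12/5b³ + 76/15b² - 4b → 12/5b³ + 211/15b² + 65/4b
  leading term b³: no divisor's leading term divides it; move 12/5b³ to the remainder.
  leading term b²: no divisor's leading term divides it; move 211/15b² to the remainder.
  leading term b: no divisor's leading term divides it; move 65/4b to the remainder.
  remainder 12/5b³ + 211/15b² + 65/4b ≠ 0; add k_3 = 12/5b³ + 211/15b² + 65/4b to the basis.

S(h_1,k_3): leading monomials are coprime, so the S-polynomial reduces to 0 (Buchberger's first criterion).
S(h_2,k_3): lcm = ab³. S = -211/36ab² - 325/48ab + 2b⁴ + 9/2b³.
  leading term ab²: subtract (211/720b)·h_2 from -211/36ab² - 325/48ab + 2b⁴ + 9/2b³ → -325/48ab + 2b⁴ + 146/9b³ + 211/8b²
  leading term ab: subtract (65/192)·h_2 from -325/48ab + 2b⁴ + 146/9b³ + 211/8b² → 2b⁴ + 146/9b³ + 479/12b² + 975/32b
  leading term b⁴: subtract (⅚b)·k_3 from 2b⁴ + 146/9b³ + 479/12b² + 975/32b → 9/2b³ + 211/8b² + 975/32b
  leading term b³: subtract (15/8)·k_3 from 9/2b³ + 211/8b² + 975/32b → 0
  remainder 0.

Every S-polynomial of the final basis reduces to 0, so we have a Gröbner basis.
Inter-reduce: drop elements whose leading term is divisible by another's, tail-reduce, and make monic.
Reduced Gröbner basis: {a² - 8/5b² - 59/15b - 4, ab + 2b² + 9/2b, b³ + 211/36b² + 325/48b}.

The two bases agree; hence the ideals are identical.

Yes, the ideals are equal.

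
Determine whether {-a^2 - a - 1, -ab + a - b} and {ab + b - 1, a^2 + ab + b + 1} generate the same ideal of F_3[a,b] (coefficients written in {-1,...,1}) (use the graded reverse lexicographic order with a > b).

Two ideals are equal iff their reduced Gröbner bases coincide (the reduced basis is unique for a fixed ordering).
Buchberger on the first generating set:
f_1 = -a^2 - a - 1, LT = a^2.
f_2 = -ab + a - b, LT = ab.

S(f_1,f_2): lcm = a^2b. S = a^2 + b.
  leading term a^2: subtract (-1)·f_1 from a^2 + b → -a + b - 1
  leading term a: no divisor's leading term divides it; move -a to the remainder.
  leading term b: no divisor's leading term divides it; move b to the remainder.
  leading term 1: no divisor's leading term divides it; move -1 to the remainder.
  remainder -a + b - 1 ≠ 0; add g_3 = -a + b - 1 to the basis.

S(f_2,g_3): lcm = ab. S = b^2 - a.
  leading term b^2: no divisor's leading term divides it; move b^2 to the remainder.
  leading term a: subtract (1)·g_3 from -a → -b + 1
  leading term b: no divisor's leading term divides it; move -b to the remainder.
  leading term 1: no divisor's leading term divides it; move 1 to the remainder.
  remainder b^2 - b + 1 ≠ 0; add g_4 = b^2 - b + 1 to the basis.

The other S-polynomials (S(f_1,g_3), S(f_1,g_4), S(f_2,g_4), S(g_3,g_4)) all reduce to 0 modulo the current basis, so we have a Gröbner basis.
Inter-reduce: drop elements whose leading term is divisible by another's, tail-reduce, and make monic.
Reduced Gröbner basis: {b^2 - b + 1, a - b + 1}.

Buchberger on the second generating set:
h_1 = ab + b - 1, LT = ab.
h_2 = a^2 + ab + b + 1, LT = a^2.

S(h_1,h_2): lcm = a^2b. S = -ab^2 + ab - b^2 - a - b.
  leading term ab^2: subtract (-b)·h_1 from -ab^2 + ab - b^2 - a - b → ab - a + b
  leading term ab: subtract (1)·h_1 from ab - a + b → -a + 1
  leading term a: no divisor's leading term divides it; move -a to the remainder.
  leading term 1: no divisor's leading term divides it; move 1 to the remainder.
  remainder -a + 1 ≠ 0; add k_3 = -a + 1 to the basis.

S(h_1,k_3): lcm = ab. S = -b - 1.
  leading term b: no divisor's leading term divides it; move -b to the remainder.
  leading term 1: no divisor's leading term divides it; move -1 to the remainder.
  remainder -b - 1 ≠ 0; add k_4 = -b - 1 to the basis.

The other S-polynomials (S(h_2,k_3), S(h_1,k_4), S(h_2,k_4), S(k_3,k_4)) all reduce to 0 modulo the current basis, so we have a Gröbner basis.
Inter-reduce: drop elements whose leading term is divisible by another's, tail-reduce, and make monic.
Reduced Gröbner basis: {a - 1, b + 1}.

Since the reduced bases disagree, the two ideals are not the same.

No, the ideals differ.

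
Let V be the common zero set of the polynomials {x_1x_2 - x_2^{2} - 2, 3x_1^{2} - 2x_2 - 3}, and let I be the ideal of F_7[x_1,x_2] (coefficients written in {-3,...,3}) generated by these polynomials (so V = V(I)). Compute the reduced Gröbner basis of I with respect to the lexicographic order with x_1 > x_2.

The reduced Gröbner basis is the canonical form of the ideal for this ordering.

f_1 = x_1x_2 - x_2^{2} - 2, LT = x_1x_2.
f_2 = 3x_1^{2} - 2x_2 - 3, LT = x_1^{2}.

S(f_1,f_2): lcm = x_1^{2}x_2. S = -x_1x_2^{2} - 2x_1 + 3x_2^{2} + x_2.
  leading term x_1x_2^{2}: subtract (-x_2)·f_1 from -x_1x_2^{2} - 2x_1 + 3x_2^{2} + x_2 → -2x_1 - x_2^{3} + 3x_2^{2} - x_2
  leading term x_1: no divisor's leading term divides it; move -2x_1 to the remainder.
  leading term x_2^{3}: no divisor's leading term divides it; move -x_2^{3} to the remainder.
  leading term x_2^{2}: no divisor's leading term divides it; move 3x_2^{2} to the remainder.
  leading term x_2: no divisor's leading term divides it; move -x_2 to the remainder.
  remainder -2x_1 - x_2^{3} + 3x_2^{2} - x_2 ≠ 0; add g_3 = -2x_1 - x_2^{3} + 3x_2^{2} - x_2 to the basis.

S(f_1,g_3): lcm = x_1x_2. S = 3x_2^{4} - 2x_2^{3} + 2x_2^{2} - 2.
  leading term x_2^{4}: no divisor's leading term divides it; move 3x_2^{4} to the remainder.
  leading term x_2^{3}: no divisor's leading term divides it; move -2x_2^{3} to the remainder.
  leading term x_2^{2}: no divisor's leading term divides it; move 2x_2^{2} to the remainder.
  leading term 1: no divisor's leading term divides it; move -2 to the remainder.
  remainder 3x_2^{4} - 2x_2^{3} + 2x_2^{2} - 2 ≠ 0; add g_4 = 3x_2^{4} - 2x_2^{3} + 2x_2^{2} - 2 to the basis.

The other S-polynomials (S(f_2,g_3), S(f_1,g_4), S(f_2,g_4), S(g_3,g_4)) all reduce to 0 modulo the current basis, so we have a Gröbner basis.
Inter-reduce: drop elements whose leading term is divisible by another's, tail-reduce, and make monic.

G = {x_1 - 3x_2^{3} + 2x_2^{2} - 3x_2, x_2^{4} - 3x_2^{3} + 3x_2^{2} - 3}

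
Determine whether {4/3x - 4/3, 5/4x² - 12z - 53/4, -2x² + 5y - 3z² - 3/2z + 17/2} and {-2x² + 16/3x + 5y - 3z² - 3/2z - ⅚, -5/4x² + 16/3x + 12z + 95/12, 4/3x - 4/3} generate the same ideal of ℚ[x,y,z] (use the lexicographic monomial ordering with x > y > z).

No, the ideals differ.

Two ideals are equal iff their reduced Gröbner bases coincide (the reduced basis is unique for a fixed ordering).
Buchberger on the first generating set:
f_1 = 4/3x - 4/3, LT = x.
f_2 = 5/4x² - 12z - 53/4, LT = x².
f_3 = -2x² + 5y - 3z² - 3/2z + 17/2, LT = x².

S(f_1,f_2): lcm = x². S = -x + 48/5z + 53/5.
  leading term x: subtract (-¾)·f_1 from -x + 48/5z + 53/5 → 48/5z + 48/5
  leading term z: no divisor's leading term divides it; move 48/5z to the remainder.
  leading term 1: no divisor's leading term divides it; move 48/5 to the remainder.
  remainder 48/5z + 48/5 ≠ 0; add g_4 = 48/5z + 48/5 to the basis.

S(f_1,f_3): lcm = x². S = -x + 5/2y - 3/2z² - ¾z + 17/4.
  leading term x: subtract (-¾)·f_1 from -x + 5/2y - 3/2z² - ¾z + 17/4 → 5/2y - 3/2z² - ¾z + 13/4
  leading term y: no divisor's leading term divides it; move 5/2y to the remainder.
  leading term z²: subtract (-5/32z)·g_4 from -3/2z² - ¾z + 13/4 → ¾z + 13/4
  leading term z: subtract (5/64)·g_4 from ¾z + 13/4 → 5/2
  leading term 1: no divisor's leading term divides it; move 5/2 to the remainder.
  remainder 5/2y + 5/2 ≠ 0; add g_5 = 5/2y + 5/2 to the basis.

The other S-polynomials (S(f_2,f_3), S(f_1,g_4), S(f_2,g_4), S(f_3,g_4), S(f_1,g_5), S(f_2,g_5), S(f_3,g_5), S(g_4,g_5)) all reduce to 0 modulo the current basis, so we have a Gröbner basis.
Inter-reduce: drop elements whose leading term is divisible by another's, tail-reduce, and make monic.
Reduced Gröbner basis: {x - 1, y + 1, z + 1}.

Buchberger on the second generating set:
h_1 = -2x² + 16/3x + 5y - 3z² - 3/2z - ⅚, LT = x².
h_2 = -5/4x² + 16/3x + 12z + 95/12, LT = x².
h_3 = 4/3x - 4/3, LT = x.

S(h_1,h_2): lcm = x². S = 8/5x - 5/2y + 3/2z² + 207/20z + 27/4.
  leading term x: subtract (6/5)·h_3 from 8/5x - 5/2y + 3/2z² + 207/20z + 27/4 → -5/2y + 3/2z² + 207/20z + 167/20
  leading term y: no divisor's leading term divides it; move -5/2y to the remainder.
  leading term z²: no divisor's leading term divides it; move 3/2z² to the remainder.
  leading term z: no divisor's leading term divides it; move 207/20z to the remainder.
  leading term 1: no divisor's leading term divides it; move 167/20 to the remainder.
  remainder -5/2y + 3/2z² + 207/20z + 167/20 ≠ 0; add k_4 = -5/2y + 3/2z² + 207/20z + 167/20 to the basis.

S(h_1,h_3): lcm = x². S = -5/3x - 5/2y + 3/2z² + ¾z + 5/12.
  leading term x: subtract (-5/4)·h_3 from -5/3x - 5/2y + 3/2z² + ¾z + 5/12 → -5/2y + 3/2z² + ¾z - 5/4
  leading term y: subtract (1)·k_4 from -5/2y + 3/2z² + ¾z - 5/4 → -48/5z - 48/5
  leading term z: no divisor's leading term divides it; move -48/5z to the remainder.
  leading term 1: no divisor's leading term divides it; move -48/5 to the remainder.
  remainder -48/5z - 48/5 ≠ 0; add k_5 = -48/5z - 48/5 to the basis.

The other S-polynomials (S(h_2,h_3), S(h_1,k_4), S(h_2,k_4), S(h_3,k_4), S(h_1,k_5), S(h_2,k_5), S(h_3,k_5), S(k_4,k_5)) all reduce to 0 modulo the current basis, so we have a Gröbner basis.
Inter-reduce: drop elements whose leading term is divisible by another's, tail-reduce, and make monic.
Reduced Gröbner basis: {x - 1, y + ⅕, z + 1}.

The bases are distinct; the ideals are different.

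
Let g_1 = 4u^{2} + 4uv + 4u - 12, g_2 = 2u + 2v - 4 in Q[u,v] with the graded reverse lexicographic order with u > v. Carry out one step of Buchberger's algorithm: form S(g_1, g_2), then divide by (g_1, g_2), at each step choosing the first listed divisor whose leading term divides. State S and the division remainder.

S(g_1, g_2) = 3u - 3; remainder on division = -3v + 3.

lcm(LM(g_1), LM(g_2)) = u^{2}.
S = (lcm/LT(g_1))·g_1 − (lcm/LT(g_2))·g_2 = 3u - 3.
Reduce S modulo (g_1, g_2) in that order:
  leading term u: subtract (\tfrac{3}{2})·g_2 from 3u - 3 → -3v + 3
  leading term v: no divisor's leading term divides it; move -3v to the remainder.
  leading term 1: no divisor's leading term divides it; move 3 to the remainder.
The remainder -3v + 3 is nonzero, so it would be added as the next basis element.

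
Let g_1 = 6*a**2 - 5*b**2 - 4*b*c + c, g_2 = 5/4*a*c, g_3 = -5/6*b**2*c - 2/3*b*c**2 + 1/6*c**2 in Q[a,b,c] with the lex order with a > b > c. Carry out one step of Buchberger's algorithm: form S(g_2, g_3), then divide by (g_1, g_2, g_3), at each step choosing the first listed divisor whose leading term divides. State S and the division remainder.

lcm(LM(g_2), LM(g_3)) = a*b**2*c.
S = (lcm/LT(g_2))·g_2 − (lcm/LT(g_3))·g_3 = -4/5*a*b*c**2 + 1/5*a*c**2.
Reduce S modulo (g_1, g_2, g_3) in that order:
  leading term a*b*c**2: subtract (-16/25*b*c)·g_2 from -4/5*a*b*c**2 + 1/5*a*c**2 → 1/5*a*c**2
  leading term a*c**2: subtract (4/25*c)·g_2 from 1/5*a*c**2 → 0
The remainder is 0, so this S-polynomial contributes no new basis element.
An S-polynomial is built so that the two leading terms cancel; whether anything survives reduction is exactly the Gröbner-basis criterion.

S(g_2, g_3) = -4/5*a*b*c**2 + 1/5*a*c**2; remainder on division = 0.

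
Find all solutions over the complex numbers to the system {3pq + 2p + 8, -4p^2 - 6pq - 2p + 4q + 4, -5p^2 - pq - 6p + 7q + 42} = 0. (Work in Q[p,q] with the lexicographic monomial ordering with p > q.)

Compute a lex Gröbner basis by Buchberger's algorithm.
f_1 = 3pq + 2p + 8, LT = pq.
f_2 = -4p^2 - 6pq - 2p + 4q + 4, LT = p^2.
f_3 = -5p^2 - pq - 6p + 7q + 42, LT = p^2.

S(f_1,f_2): lcm = p^2q. S = 2/3p^2 - 3/2pq^2 - 1/2pq + 8/3p + q^2 + q.
  leading term p^2: subtract (-1/6)·f_2 from 2/3p^2 - 3/2pq^2 - 1/2pq + 8/3p + q^2 + q → -3/2pq^2 - 3/2pq + 7/3p + q^2 + 5/3q + 2/3
  leading term pq^2: subtract (-1/2q)·f_1 from -3/2pq^2 - 3/2pq + 7/3p + q^2 + 5/3q + 2/3 → -1/2pq + 7/3p + q^2 + 17/3q + 2/3
  leading term pq: subtract (-1/6)·f_1 from -1/2pq + 7/3p + q^2 + 17/3q + 2/3 → 8/3p + q^2 + 17/3q + 2
  leading term p: no divisor's leading term divides it; move 8/3p to the remainder.
  leading term q^2: no divisor's leading term divides it; move q^2 to the remainder.
  leading term q: no divisor's leading term divides it; move 17/3q to the remainder.
  leading term 1: no divisor's leading term divides it; move 2 to the remainder.
  remainder 8/3p + q^2 + 17/3q + 2 ≠ 0; add h_4 = 8/3p + q^2 + 17/3q + 2 to the basis.

S(f_1,f_3): lcm = p^2q. S = 2/3p^2 - 1/5pq^2 - 6/5pq + 8/3p + 7/5q^2 + 42/5q.
  leading term p^2: subtract (-1/6)·f_2 from 2/3p^2 - 1/5pq^2 - 6/5pq + 8/3p + 7/5q^2 + 42/5q → -1/5pq^2 - 11/5pq + 7/3p + 7/5q^2 + 136/15q + 2/3
  leading term pq^2: subtract (-1/15q)·f_1 from -1/5pq^2 - 11/5pq + 7/3p + 7/5q^2 + 136/15q + 2/3 → -31/15pq + 7/3p + 7/5q^2 + 48/5q + 2/3
  leading term pq: subtract (-31/45)·f_1 from -31/15pq + 7/3p + 7/5q^2 + 48/5q + 2/3 → 167/45p + 7/5q^2 + 48/5q + 278/45
  leading term p: subtract (167/120)·h_4 from 167/45p + 7/5q^2 + 48/5q + 278/45 → 1/120q^2 + 617/360q + 611/180
  leading term q^2: no divisor's leading term divides it; move 1/120q^2 to the remainder.
  leading term q: no divisor's leading term divides it; move 617/360q to the remainder.
  leading term 1: no divisor's leading term divides it; move 611/180 to the remainder.
  remainder 1/120q^2 + 617/360q + 611/180 ≠ 0; add h_5 = 1/120q^2 + 617/360q + 611/180 to the basis.

S(f_2,f_3): lcm = p^2. S = 13/10pq - 7/10p + 2/5q + 37/5.
  leading term pq: subtract (13/30)·f_1 from 13/10pq - 7/10p + 2/5q + 37/5 → -47/30p + 2/5q + 59/15
  leading term p: subtract (-47/80)·h_4 from -47/30p + 2/5q + 59/15 → 47/80q^2 + 179/48q + 613/120
  leading term q^2: subtract (141/2)·h_5 from 47/80q^2 + 179/48q + 613/120 → -1171/10q - 1171/5
  leading term q: no divisor's leading term divides it; move -1171/10q to the remainder.
  leading term 1: no divisor's leading term divides it; move -1171/5 to the remainder.
  remainder -1171/10q - 1171/5 ≠ 0; add h_6 = -1171/10q - 1171/5 to the basis.

S(f_1,h_4): lcm = pq. S = 2/3p - 3/8q^3 - 17/8q^2 - 3/4q + 8/3.
  leading term p: subtract (1/4)·h_4 from 2/3p - 3/8q^3 - 17/8q^2 - 3/4q + 8/3 → -3/8q^3 - 19/8q^2 - 13/6q + 13/6
  leading term q^3: subtract (-45q)·h_5 from -3/8q^3 - 19/8q^2 - 13/6q + 13/6 → 299/4q^2 + 1807/12q + 13/6
  leading term q^2: subtract (8970)·h_5 from 299/4q^2 + 1807/12q + 13/6 → -15223q - 30446
  leading term q: subtract (130)·h_6 from -15223q - 30446 → 0
  remainder 0.

S(f_2,h_4): lcm = p^2. S = -3/8pq^2 - 5/8pq - 1/4p - q - 1.
  leading term pq^2: subtract (-1/8q)·f_1 from -3/8pq^2 - 5/8pq - 1/4p - q - 1 → -3/8pq - 1/4p - 1
  leading term pq: subtract (-1/8)·f_1 from -3/8pq - 1/4p - 1 → 0
  remainder 0.

S(f_3,h_4): lcm = p^2. S = -3/8pq^2 - 77/40pq + 9/20p - 7/5q - 42/5.
  leading term pq^2: subtract (-1/8q)·f_1 from -3/8pq^2 - 77/40pq + 9/20p - 7/5q - 42/5 → -67/40pq + 9/20p - 2/5q - 42/5
  leading term pq: subtract (-67/120)·f_1 from -67/40pq + 9/20p - 2/5q - 42/5 → 47/30p - 2/5q - 59/15
  leading term p: subtract (47/80)·h_4 from 47/30p - 2/5q - 59/15 → -47/80q^2 - 179/48q - 613/120
  leading term q^2: subtract (-141/2)·h_5 from -47/80q^2 - 179/48q - 613/120 → 1171/10q + 1171/5
  leading term q: subtract (-1)·h_6 from 1171/10q + 1171/5 → 0
  remainder 0.

S(f_1,h_5): lcm = pq^2. S = -205pq - 1222/3p + 8/3q.
  leading term pq: subtract (-205/3)·f_1 from -205pq - 1222/3p + 8/3q → -812/3p + 8/3q + 1640/3
  leading term p: subtract (-203/2)·h_4 from -812/3p + 8/3q + 1640/3 → 203/2q^2 + 3467/6q + 2249/3
  leading term q^2: subtract (12180)·h_5 from 203/2q^2 + 3467/6q + 2249/3 → -60892/3q - 121784/3
  leading term q: subtract (520/3)·h_6 from -60892/3q - 121784/3 → 0
  remainder 0.

S(f_2,h_5): leading monomials are coprime, so the S-polynomial reduces to 0 (Buchberger's first criterion).
S(f_3,h_5): leading monomials are coprime, so the S-polynomial reduces to 0 (Buchberger's first criterion).
S(h_4,h_5): leading monomials are coprime, so the S-polynomial reduces to 0 (Buchberger's first criterion).
S(f_1,h_6): lcm = pq. S = -4/3p + 8/3.
  leading term p: subtract (-1/2)·h_4 from -4/3p + 8/3 → 1/2q^2 + 17/6q + 11/3
  leading term q^2: subtract (60)·h_5 from 1/2q^2 + 17/6q + 11/3 → -100q - 200
  leading term q: subtract (1000/1171)·h_6 from -100q - 200 → 0
  remainder 0.

S(f_2,h_6): leading monomials are coprime, so the S-polynomial reduces to 0 (Buchberger's first criterion).
S(f_3,h_6): leading monomials are coprime, so the S-polynomial reduces to 0 (Buchberger's first criterion).
S(h_4,h_6): leading monomials are coprime, so the S-polynomial reduces to 0 (Buchberger's first criterion).
S(h_5,h_6): lcm = q^2. S = 611/3q + 1222/3.
  leading term q: subtract (-6110/3513)·h_6 from 611/3q + 1222/3 → 0
  remainder 0.

Every S-polynomial of the final basis reduces to 0, so we have a Gröbner basis.
Inter-reduce: drop elements whose leading term is divisible by another's, tail-reduce, and make monic.
Reduced Gröbner basis: {p - 2, q + 2}.

From the last basis element, q + 2 = 0, so q takes values in {-2}. Each choice, substituted upward through the basis, yields the corresponding point(s) of the solution set.
  q = -2: the earlier basis element becomes p - 2 = 0, giving p = 2 — point (2, -2).

{(2, -2)}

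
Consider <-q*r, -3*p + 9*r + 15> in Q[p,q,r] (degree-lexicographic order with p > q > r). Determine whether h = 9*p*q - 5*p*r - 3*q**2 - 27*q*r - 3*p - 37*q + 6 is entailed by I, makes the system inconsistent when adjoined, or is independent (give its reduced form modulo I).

9*p*q - 5*p*r - 3*q**2 - 27*q*r - 3*p - 37*q + 6 is independent of I; its normal form modulo I is -3*q**2 - 15*r**2 + 8*q - 34*r - 9.

First compute the reduced Gröbner basis of I by Buchberger's algorithm.
f_1 = -q*r, LT = q*r.
f_2 = -3*p + 9*r + 15, LT = p.

The S-polynomials (S(f_1,f_2)) all reduce to 0 modulo the current basis, so we have a Gröbner basis.
Inter-reduce: drop elements whose leading term is divisible by another's, tail-reduce, and make monic.
Reduced Gröbner basis: {q*r, p - 3*r - 5}.
Label its elements g_1 = q*r, g_2 = p - 3*r - 5.

Reduce h = 9*p*q - 5*p*r - 3*q**2 - 27*q*r - 3*p - 37*q + 6 modulo G:
  leading term p*q: subtract (9*q)·g_2 from 9*p*q - 5*p*r - 3*q**2 - 27*q*r - 3*p - 37*q + 6 → -5*p*r - 3*q**2 - 3*p + 8*q + 6
  leading term p*r: subtract (-5*r)·g_2 from -5*p*r - 3*q**2 - 3*p + 8*q + 6 → -3*q**2 - 15*r**2 - 3*p + 8*q - 25*r + 6
  leading term q**2: no divisor's leading term divides it; move -3*q**2 to the remainder.
  leading term r**2: no divisor's leading term divides it; move -15*r**2 to the remainder.
  leading term p: subtract (-3)·g_2 from -3*p + 8*q - 25*r + 6 → 8*q - 34*r - 9
  leading term q: no divisor's leading term divides it; move 8*q to the remainder.
  leading term r: no divisor's leading term divides it; move -34*r to the remainder.
  leading term 1: no divisor's leading term divides it; move -9 to the remainder.
  normal form = -3*q**2 - 15*r**2 + 8*q - 34*r - 9.
The normal form is nonzero, so h ∉ I. Since h minus its normal form lies in I, I + (h) = I + (n) where n = -3*q**2 - 15*r**2 + 8*q - 34*r - 9; decide whether this ideal is the whole ring.
Run Buchberger on G together with n (pairs among the g_i already reduce to 0 since G is a Gröbner basis):
g_1 = q*r, LT = q*r.
g_2 = p - 3*r - 5, LT = p.
n = -3*q**2 - 15*r**2 + 8*q - 34*r - 9, LT = q**2.

S(g_1,n): lcm = q**2*r. S = -5*r**3 + 8/3*q*r - 34/3*r**2 - 3*r.
  reduce S modulo (g_1, g_2, n):
  remainder -5*r**3 - 34/3*r**2 - 3*r ≠ 0; add m_4 = -5*r**3 - 34/3*r**2 - 3*r to the basis.

The other S-polynomials (S(g_1,g_2), S(g_2,n), S(g_1,m_4), S(g_2,m_4), S(n,m_4)) all reduce to 0 modulo the current basis, so we have a Gröbner basis.
Inter-reduce: drop elements whose leading term is divisible by another's, tail-reduce, and make monic.
Reduced Gröbner basis: {r**3 + 34/15*r**2 + 3/5*r, q**2 + 5*r**2 - 8/3*q + 34/3*r + 3, q*r, p - 3*r - 5}.
The reduced Gröbner basis of I + (h) is {r**3 + 34/15*r**2 + 3/5*r, q**2 + 5*r**2 - 8/3*q + 34/3*r + 3, q*r, p - 3*r - 5} ≠ {1}, a proper ideal, so the enlarged system stays consistent: h is independent of I, with normal form -3*q**2 - 15*r**2 + 8*q - 34*r - 9.

Ideal membership is decidable via reduction modulo a Gröbner basis.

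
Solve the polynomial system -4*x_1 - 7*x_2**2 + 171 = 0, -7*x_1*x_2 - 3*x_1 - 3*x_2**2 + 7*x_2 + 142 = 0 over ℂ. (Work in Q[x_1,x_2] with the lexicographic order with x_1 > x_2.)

{(-1, -5), (59*sqrt(13385)/343 + 7836/343, 118/49 - sqrt(13385)/49), (7836/343 - 59*sqrt(13385)/343, sqrt(13385)/49 + 118/49)}

Compute a lex Gröbner basis by Buchberger's algorithm.
f_1 = -4*x_1 - 7*x_2**2 + 171, LT = x_1.
f_2 = -7*x_1*x_2 - 3*x_1 - 3*x_2**2 + 7*x_2 + 142, LT = x_1*x_2.

S(f_1,f_2): lcm = x_1*x_2. S = -3/7*x_1 + 7/4*x_2**3 - 3/7*x_2**2 - 167/4*x_2 + 142/7.
  leading term x_1: subtract (3/28)·f_1 from -3/7*x_1 + 7/4*x_2**3 - 3/7*x_2**2 - 167/4*x_2 + 142/7 → 7/4*x_2**3 + 9/28*x_2**2 - 167/4*x_2 + 55/28
  leading term x_2**3: no divisor's leading term divides it; move 7/4*x_2**3 to the remainder.
  leading term x_2**2: no divisor's leading term divides it; move 9/28*x_2**2 to the remainder.
  leading term x_2: no divisor's leading term divides it; move -167/4*x_2 to the remainder.
  leading term 1: no divisor's leading term divides it; move 55/28 to the remainder.
  remainder 7/4*x_2**3 + 9/28*x_2**2 - 167/4*x_2 + 55/28 ≠ 0; add h_3 = 7/4*x_2**3 + 9/28*x_2**2 - 167/4*x_2 + 55/28 to the basis.

The other S-polynomials (S(f_1,h_3), S(f_2,h_3)) all reduce to 0 modulo the current basis, so we have a Gröbner basis.
Inter-reduce: drop elements whose leading term is divisible by another's, tail-reduce, and make monic.
Reduced Gröbner basis: {x_1 + 7/4*x_2**2 - 171/4, x_2**3 + 9/49*x_2**2 - 167/7*x_2 + 55/49}.

Elimination: the polynomial x_2**3 + 9/49*x_2**2 - 167/7*x_2 + 55/49 lies in the elimination ideal for x_2, so x_2 ∈ {-5, 118/49 - sqrt(13385)/49, sqrt(13385)/49 + 118/49}. For each such x_2, the remaining basis elements (now univariate) give the rest of the solution.
  x_2 = -5: the earlier basis element becomes x_1 + 1 = 0, giving x_1 = -1 — point (-1, -5).
  x_2 = 118/49 - sqrt(13385)/49: the earlier basis element becomes x_1 - 7836/343 - 59*sqrt(13385)/343 = 0, giving x_1 = 59*sqrt(13385)/343 + 7836/343 — point (59*sqrt(13385)/343 + 7836/343, 118/49 - sqrt(13385)/49).
  x_2 = sqrt(13385)/49 + 118/49: the earlier basis element becomes x_1 - 7836/343 + 59*sqrt(13385)/343 = 0, giving x_1 = 7836/343 - 59*sqrt(13385)/343 — point (7836/343 - 59*sqrt(13385)/343, sqrt(13385)/49 + 118/49).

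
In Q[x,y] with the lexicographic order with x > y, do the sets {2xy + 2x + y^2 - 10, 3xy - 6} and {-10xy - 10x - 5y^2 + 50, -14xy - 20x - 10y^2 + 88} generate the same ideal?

Since reduced Gröbner bases are canonical representatives of ideals under a given ordering, it suffices to compute and compare them.
Buchberger on the first generating set:
f_1 = 2xy + 2x + y^2 - 10, LT = xy.
f_2 = 3xy - 6, LT = xy.

S(f_1,f_2): lcm = xy. S = x + 1/2y^2 - 3.
  leading term x: no divisor's leading term divides it; move x to the remainder.
  leading term y^2: no divisor's leading term divides it; move 1/2y^2 to the remainder.
  leading term 1: no divisor's leading term divides it; move -3 to the remainder.
  remainder x + 1/2y^2 - 3 ≠ 0; add g_3 = x + 1/2y^2 - 3 to the basis.

S(f_1,g_3): lcm = xy. S = x - 1/2y^3 + 1/2y^2 + 3y - 5.
  leading term x: subtract (1)·g_3 from x - 1/2y^3 + 1/2y^2 + 3y - 5 → -1/2y^3 + 3y - 2
  leading term y^3: no divisor's leading term divides it; move -1/2y^3 to the remainder.
  leading term y: no divisor's leading term divides it; move 3y to the remainder.
  leading term 1: no divisor's leading term divides it; move -2 to the remainder.
  remainder -1/2y^3 + 3y - 2 ≠ 0; add g_4 = -1/2y^3 + 3y - 2 to the basis.

The other S-polynomials (S(f_2,g_3), S(f_1,g_4), S(f_2,g_4), S(g_3,g_4)) all reduce to 0 modulo the current basis, so we have a Gröbner basis.
Inter-reduce: drop elements whose leading term is divisible by another's, tail-reduce, and make monic.
Reduced Gröbner basis: {x + 1/2y^2 - 3, y^3 - 6y + 4}.

Buchberger on the second generating set:
h_1 = -10xy - 10x - 5y^2 + 50, LT = xy.
h_2 = -14xy - 20x - 10y^2 + 88, LT = xy.

S(h_1,h_2): lcm = xy. S = -3/7x - 3/14y^2 + 9/7.
  leading term x: no divisor's leading term divides it; move -3/7x to the remainder.
  leading term y^2: no divisor's leading term divides it; move -3/14y^2 to the remainder.
  leading term 1: no divisor's leading term divides it; move 9/7 to the remainder.
  remainder -3/7x - 3/14y^2 + 9/7 ≠ 0; add k_3 = -3/7x - 3/14y^2 + 9/7 to the basis.

S(h_1,k_3): lcm = xy. S = x - 1/2y^3 + 1/2y^2 + 3y - 5.
  leading term x: subtract (-7/3)·k_3 from x - 1/2y^3 + 1/2y^2 + 3y - 5 → -1/2y^3 + 3y - 2
  leading term y^3: no divisor's leading term divides it; move -1/2y^3 to the remainder.
  leading term y: no divisor's leading term divides it; move 3y to the remainder.
  leading term 1: no divisor's leading term divides it; move -2 to the remainder.
  remainder -1/2y^3 + 3y - 2 ≠ 0; add k_4 = -1/2y^3 + 3y - 2 to the basis.

The other S-polynomials (S(h_2,k_3), S(h_1,k_4), S(h_2,k_4), S(k_3,k_4)) all reduce to 0 modulo the current basis, so we have a Gröbner basis.
Inter-reduce: drop elements whose leading term is divisible by another's, tail-reduce, and make monic.
Reduced Gröbner basis: {x + 1/2y^2 - 3, y^3 - 6y + 4}.

The two bases agree; hence the ideals are identical.

Yes, the ideals are equal.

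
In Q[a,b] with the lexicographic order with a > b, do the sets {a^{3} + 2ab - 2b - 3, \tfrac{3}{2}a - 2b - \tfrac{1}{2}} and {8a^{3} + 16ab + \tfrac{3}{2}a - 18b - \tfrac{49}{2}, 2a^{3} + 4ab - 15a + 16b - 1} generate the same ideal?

Yes, the ideals are equal.

Since reduced Gröbner bases are canonical representatives of ideals under a given ordering, it suffices to compute and compare them.
Buchberger on the first generating set:
f_1 = a^{3} + 2ab - 2b - 3, LT = a^{3}.
f_2 = \tfrac{3}{2}a - 2b - \tfrac{1}{2}, LT = a.

S(f_1,f_2): lcm = a^{3}. S = \tfrac{4}{3}a^{2}b + \tfrac{1}{3}a^{2} + 2ab - 2b - 3.
  leading term a^{2}b: subtract (\tfrac{8}{9}ab)·f_2 from \tfrac{4}{3}a^{2}b + \tfrac{1}{3}a^{2} + 2ab - 2b - 3 → \tfrac{1}{3}a^{2} + \tfrac{16}{9}ab^{2} + \tfrac{22}{9}ab - 2b - 3
  leading term a^{2}: subtract (\tfrac{2}{9}a)·f_2 from \tfrac{1}{3}a^{2} + \tfrac{16}{9}ab^{2} + \tfrac{22}{9}ab - 2b - 3 → \tfrac{16}{9}ab^{2} + \tfrac{26}{9}ab + \tfrac{1}{9}a - 2b - 3
  leading term ab^{2}: subtract (\tfrac{32}{27}b^{2})·f_2 from \tfrac{16}{9}ab^{2} + \tfrac{26}{9}ab + \tfrac{1}{9}a - 2b - 3 → \tfrac{26}{9}ab + \tfrac{1}{9}a + \tfrac{64}{27}b^{3} + \tfrac{16}{27}b^{2} - 2b - 3
  leading term ab: subtract (\tfrac{52}{27}b)·f_2 from \tfrac{26}{9}ab + \tfrac{1}{9}a + \tfrac{64}{27}b^{3} + \tfrac{16}{27}b^{2} - 2b - 3 → \tfrac{1}{9}a + \tfrac{64}{27}b^{3} + \tfrac{40}{9}b^{2} - \tfrac{28}{27}b - 3
  leading term a: subtract (\tfrac{2}{27})·f_2 from \tfrac{1}{9}a + \tfrac{64}{27}b^{3} + \tfrac{40}{9}b^{2} - \tfrac{28}{27}b - 3 → \tfrac{64}{27}b^{3} + \tfrac{40}{9}b^{2} - \tfrac{8}{9}b - \tfrac{80}{27}
  leading term b^{3}: no divisor's leading term divides it; move \tfrac{64}{27}b^{3} to the remainder.
  leading term b^{2}: no divisor's leading term divides it; move \tfrac{40}{9}b^{2} to the remainder.
  leading term b: no divisor's leading term divides it; move -\tfrac{8}{9}b to the remainder.
  leading term 1: no divisor's leading term divides it; move -\tfrac{80}{27} to the remainder.
  remainder \tfrac{64}{27}b^{3} + \tfrac{40}{9}b^{2} - \tfrac{8}{9}b - \tfrac{80}{27} ≠ 0; add g_3 = \tfrac{64}{27}b^{3} + \tfrac{40}{9}b^{2} - \tfrac{8}{9}b - \tfrac{80}{27} to the basis.

The other S-polynomials (S(f_1,g_3), S(f_2,g_3)) all reduce to 0 modulo the current basis, so we have a Gröbner basis.
Inter-reduce: drop elements whose leading term is divisible by another's, tail-reduce, and make monic.
Reduced Gröbner basis: {a - \tfrac{4}{3}b - \tfrac{1}{3}, b^{3} + \tfrac{15}{8}b^{2} - \tfrac{3}{8}b - \tfrac{5}{4}}.

Buchberger on the second generating set:
h_1 = 8a^{3} + 16ab + \tfrac{3}{2}a - 18b - \tfrac{49}{2}, LT = a^{3}.
h_2 = 2a^{3} + 4ab - 15a + 16b - 1, LT = a^{3}.

S(h_1,h_2): lcm = a^{3}. S = \tfrac{123}{16}a - \tfrac{41}{4}b - \tfrac{41}{16}.
  leading term a: no divisor's leading term divides it; move \tfrac{123}{16}a to the remainder.
  leading term b: no divisor's leading term divides it; move -\tfrac{41}{4}b to the remainder.
  leading term 1: no divisor's leading term divides it; move -\tfrac{41}{16} to the remainder.
  remainder \tfrac{123}{16}a - \tfrac{41}{4}b - \tfrac{41}{16} ≠ 0; add k_3 = \tfrac{123}{16}a - \tfrac{41}{4}b - \tfrac{41}{16} to the basis.

S(h_1,k_3): lcm = a^{3}. S = \tfrac{4}{3}a^{2}b + \tfrac{1}{3}a^{2} + 2ab + \tfrac{3}{16}a - \tfrac{9}{4}b - \tfrac{49}{16}.
  leading term a^{2}b: subtract (\tfrac{64}{369}ab)·k_3 from \tfrac{4}{3}a^{2}b + \tfrac{1}{3}a^{2} + 2ab + \tfrac{3}{16}a - \tfrac{9}{4}b - \tfrac{49}{16} → \tfrac{1}{3}a^{2} + \tfrac{16}{9}ab^{2} + \tfrac{22}{9}ab + \tfrac{3}{16}a - \tfrac{9}{4}b - \tfrac{49}{16}
  leading term a^{2}: subtract (\tfrac{16}{369}a)·k_3 from \tfrac{1}{3}a^{2} + \tfrac{16}{9}ab^{2} + \tfrac{22}{9}ab + \tfrac{3}{16}a - \tfrac{9}{4}b - \tfrac{49}{16} → \tfrac{16}{9}ab^{2} + \tfrac{26}{9}ab + \tfrac{43}{144}a - \tfrac{9}{4}b - \tfrac{49}{16}
  leading term ab^{2}: subtract (\tfrac{256}{1107}b^{2})·k_3 from \tfrac{16}{9}ab^{2} + \tfrac{26}{9}ab + \tfrac{43}{144}a - \tfrac{9}{4}b - \tfrac{49}{16} → \tfrac{26}{9}ab + \tfrac{43}{144}a + \tfrac{64}{27}b^{3} + \tfrac{16}{27}b^{2} - \tfrac{9}{4}b - \tfrac{49}{16}
  leading term ab: subtract (\tfrac{416}{1107}b)·k_3 from \tfrac{26}{9}ab + \tfrac{43}{144}a + \tfrac{64}{27}b^{3} + \tfrac{16}{27}b^{2} - \tfrac{9}{4}b - \tfrac{49}{16} → \tfrac{43}{144}a + \tfrac{64}{27}b^{3} + \tfrac{40}{9}b^{2} - \tfrac{139}{108}b - \tfrac{49}{16}
  leading term a: subtract (\tfrac{43}{1107})·k_3 from \tfrac{43}{144}a + \tfrac{64}{27}b^{3} + \tfrac{40}{9}b^{2} - \tfrac{139}{108}b - \tfrac{49}{16} → \tfrac{64}{27}b^{3} + \tfrac{40}{9}b^{2} - \tfrac{8}{9}b - \tfrac{80}{27}
  leading term b^{3}: no divisor's leading term divides it; move \tfrac{64}{27}b^{3} to the remainder.
  leading term b^{2}: no divisor's leading term divides it; move \tfrac{40}{9}b^{2} to the remainder.
  leading term b: no divisor's leading term divides it; move -\tfrac{8}{9}b to the remainder.
  leading term 1: no divisor's leading term divides it; move -\tfrac{80}{27} to the remainder.
  remainder \tfrac{64}{27}b^{3} + \tfrac{40}{9}b^{2} - \tfrac{8}{9}b - \tfrac{80}{27} ≠ 0; add k_4 = \tfrac{64}{27}b^{3} + \tfrac{40}{9}b^{2} - \tfrac{8}{9}b - \tfrac{80}{27} to the basis.

The other S-polynomials (S(h_2,k_3), S(h_1,k_4), S(h_2,k_4), S(k_3,k_4)) all reduce to 0 modulo the current basis, so we have a Gröbner basis.
Inter-reduce: drop elements whose leading term is divisible by another's, tail-reduce, and make monic.
Reduced Gröbner basis: {a - \tfrac{4}{3}b - \tfrac{1}{3}, b^{3} + \tfrac{15}{8}b^{2} - \tfrac{3}{8}b - \tfrac{5}{4}}.

These coincide, so the ideals are equal.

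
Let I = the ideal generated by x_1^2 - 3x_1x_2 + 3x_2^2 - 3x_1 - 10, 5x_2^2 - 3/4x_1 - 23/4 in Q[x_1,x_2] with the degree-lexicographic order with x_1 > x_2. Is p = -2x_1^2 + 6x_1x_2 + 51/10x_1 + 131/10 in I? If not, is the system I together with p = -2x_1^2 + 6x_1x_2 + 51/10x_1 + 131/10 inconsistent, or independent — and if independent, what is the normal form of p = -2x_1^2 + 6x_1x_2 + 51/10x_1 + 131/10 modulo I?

First compute the reduced Gröbner basis of I by Buchberger's algorithm.
f_1 = x_1^2 - 3x_1x_2 + 3x_2^2 - 3x_1 - 10, LT = x_1^2.
f_2 = 5x_2^2 - 3/4x_1 - 23/4, LT = x_2^2.

The S-polynomials (S(f_1,f_2)) all reduce to 0 modulo the current basis, so we have a Gröbner basis.
Inter-reduce: drop elements whose leading term is divisible by another's, tail-reduce, and make monic.
Reduced Gröbner basis: {x_1^2 - 3x_1x_2 - 51/20x_1 - 131/20, x_2^2 - 3/20x_1 - 23/20}.
Label its elements g_1 = x_1^2 - 3x_1x_2 - 51/20x_1 - 131/20, g_2 = x_2^2 - 3/20x_1 - 23/20.

Reduce p = -2x_1^2 + 6x_1x_2 + 51/10x_1 + 131/10 modulo G:
  leading term x_1^2: subtract (-2)·g_1 from -2x_1^2 + 6x_1x_2 + 51/10x_1 + 131/10 → 0
  normal form = 0.
Since the normal form is 0, p ∈ I.

-2x_1^2 + 6x_1x_2 + 51/10x_1 + 131/10 lies in I (it reduces to 0).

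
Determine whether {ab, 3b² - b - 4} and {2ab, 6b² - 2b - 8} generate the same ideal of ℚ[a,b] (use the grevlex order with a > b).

Yes, the ideals are equal.

Equality of ideals is decidable: compute both reduced Gröbner bases (unique for the ordering) and check whether they agree.
Buchberger on the first generating set:
f_1 = ab, LT = ab.
f_2 = 3b² - b - 4, LT = b².

S(f_1,f_2): lcm = ab². S = ⅓ab + 4/3a.
  leading term ab: subtract (⅓)·f_1 from ⅓ab + 4/3a → 4/3a
  leading term a: no divisor's leading term divides it; move 4/3a to the remainder.
  remainder 4/3a ≠ 0; add g_3 = 4/3a to the basis.

The other S-polynomials (S(f_1,g_3), S(f_2,g_3)) all reduce to 0 modulo the current basis, so we have a Gröbner basis.
Inter-reduce: drop elements whose leading term is divisible by another's, tail-reduce, and make monic.
Reduced Gröbner basis: {b² - ⅓b - 4/3, a}.

Buchberger on the second generating set:
h_1 = 2ab, LT = ab.
h_2 = 6b² - 2b - 8, LT = b².

S(h_1,h_2): lcm = ab². S = ⅓ab + 4/3a.
  leading term ab: subtract (⅙)·h_1 from ⅓ab + 4/3a → 4/3a
  leading term a: no divisor's leading term divides it; move 4/3a to the remainder.
  remainder 4/3a ≠ 0; add k_3 = 4/3a to the basis.

The other S-polynomials (S(h_1,k_3), S(h_2,k_3)) all reduce to 0 modulo the current basis, so we have a Gröbner basis.
Inter-reduce: drop elements whose leading term is divisible by another's, tail-reduce, and make monic.
Reduced Gröbner basis: {b² - ⅓b - 4/3, a}.

These coincide, so the ideals are equal.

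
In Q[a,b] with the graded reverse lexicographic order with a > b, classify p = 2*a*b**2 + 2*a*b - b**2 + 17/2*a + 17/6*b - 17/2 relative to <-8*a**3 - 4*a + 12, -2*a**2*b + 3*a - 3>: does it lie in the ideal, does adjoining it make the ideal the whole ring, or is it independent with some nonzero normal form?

First compute the reduced Gröbner basis of I by Buchberger's algorithm.
f_1 = -8*a**3 - 4*a + 12, LT = a**3.
f_2 = -2*a**2*b + 3*a - 3, LT = a**2*b.

S(f_1,f_2): lcm = a**3*b. S = 3/2*a**2 + 1/2*a*b - 3/2*a - 3/2*b.
  leading term a**2: no divisor's leading term divides it; move 3/2*a**2 to the remainder.
  leading term a*b: no divisor's leading term divides it; move 1/2*a*b to the remainder.
  leading term a: no divisor's leading term divides it; move -3/2*a to the remainder.
  leading term b: no divisor's leading term divides it; move -3/2*b to the remainder.
  remainder 3/2*a**2 + 1/2*a*b - 3/2*a - 3/2*b ≠ 0; add h_3 = 3/2*a**2 + 1/2*a*b - 3/2*a - 3/2*b to the basis.

S(f_1,h_3): lcm = a**3. S = -1/3*a**2*b + a**2 + a*b + 1/2*a - 3/2.
  leading term a**2*b: subtract (1/6)·f_2 from -1/3*a**2*b + a**2 + a*b + 1/2*a - 3/2 → a**2 + a*b - 1
  leading term a**2: subtract (2/3)·h_3 from a**2 + a*b - 1 → 2/3*a*b + a + b - 1
  leading term a*b: no divisor's leading term divides it; move 2/3*a*b to the remainder.
  leading term a: no divisor's leading term divides it; move a to the remainder.
  leading term b: no divisor's leading term divides it; move b to the remainder.
  leading term 1: no divisor's leading term divides it; move -1 to the remainder.
  remainder 2/3*a*b + a + b - 1 ≠ 0; add h_4 = 2/3*a*b + a + b - 1 to the basis.

S(f_2,h_3): lcm = a**2*b. S = -1/3*a*b**2 + a*b + b**2 - 3/2*a + 3/2.
  leading term a*b**2: subtract (-1/2*b)·h_4 from -1/3*a*b**2 + a*b + b**2 - 3/2*a + 3/2 → 3/2*a*b + 3/2*b**2 - 3/2*a - 1/2*b + 3/2
  leading term a*b: subtract (9/4)·h_4 from 3/2*a*b + 3/2*b**2 - 3/2*a - 1/2*b + 3/2 → 3/2*b**2 - 15/4*a - 11/4*b + 15/4
  leading term b**2: no divisor's leading term divides it; move 3/2*b**2 to the remainder.
  leading term a: no divisor's leading term divides it; move -15/4*a to the remainder.
  leading term b: no divisor's leading term divides it; move -11/4*b to the remainder.
  leading term 1: no divisor's leading term divides it; move 15/4 to the remainder.
  remainder 3/2*b**2 - 15/4*a - 11/4*b + 15/4 ≠ 0; add h_5 = 3/2*b**2 - 15/4*a - 11/4*b + 15/4 to the basis.

The other S-polynomials (S(f_1,h_4), S(f_2,h_4), S(h_3,h_4), S(f_1,h_5), S(f_2,h_5), S(h_3,h_5), S(h_4,h_5)) all reduce to 0 modulo the current basis, so we have a Gröbner basis.
Inter-reduce: drop elements whose leading term is divisible by another's, tail-reduce, and make monic.
Reduced Gröbner basis: {a**2 - 3/2*a - 3/2*b + 1/2, a*b + 3/2*a + 3/2*b - 3/2, b**2 - 5/2*a - 11/6*b + 5/2}.
Label its elements g_1 = a**2 - 3/2*a - 3/2*b + 1/2, g_2 = a*b + 3/2*a + 3/2*b - 3/2, g_3 = b**2 - 5/2*a - 11/6*b + 5/2.

Reduce p = 2*a*b**2 + 2*a*b - b**2 + 17/2*a + 17/6*b - 17/2 modulo G:
  leading term a*b**2: subtract (2*b)·g_2 from 2*a*b**2 + 2*a*b - b**2 + 17/2*a + 17/6*b - 17/2 → -a*b - 4*b**2 + 17/2*a + 35/6*b - 17/2
  leading term a*b: subtract (-1)·g_2 from -a*b - 4*b**2 + 17/2*a + 35/6*b - 17/2 → -4*b**2 + 10*a + 22/3*b - 10
  leading term b**2: subtract (-4)·g_3 from -4*b**2 + 10*a + 22/3*b - 10 → 0
  normal form = 0.
Since the normal form is 0, p ∈ I.

Ideal membership is decidable via reduction modulo a Gröbner basis.

2*a*b**2 + 2*a*b - b**2 + 17/2*a + 17/6*b - 17/2 lies in I (it reduces to 0).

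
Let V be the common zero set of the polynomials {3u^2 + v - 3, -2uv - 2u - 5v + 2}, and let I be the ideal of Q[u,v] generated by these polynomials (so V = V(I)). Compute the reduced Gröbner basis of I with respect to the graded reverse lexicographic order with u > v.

The reduced Gröbner basis is the canonical form of the ideal for this ordering.

f_1 = 3u^2 + v - 3, LT = u^2.
f_2 = -2uv - 2u - 5v + 2, LT = uv.

S(f_1,f_2): lcm = u^2v. S = -u^2 - 5/2uv + 1/3v^2 + u - v.
  leading term u^2: subtract (-1/3)·f_1 from -u^2 - 5/2uv + 1/3v^2 + u - v → -5/2uv + 1/3v^2 + u - 2/3v - 1
  leading term uv: subtract (5/4)·f_2 from -5/2uv + 1/3v^2 + u - 2/3v - 1 → 1/3v^2 + 7/2u + 67/12v - 7/2
  leading term v^2: no divisor's leading term divides it; move 1/3v^2 to the remainder.
  leading term u: no divisor's leading term divides it; move 7/2u to the remainder.
  leading term v: no divisor's leading term divides it; move 67/12v to the remainder.
  leading term 1: no divisor's leading term divides it; move -7/2 to the remainder.
  remainder 1/3v^2 + 7/2u + 67/12v - 7/2 ≠ 0; add g_3 = 1/3v^2 + 7/2u + 67/12v - 7/2 to the basis.

The other S-polynomials (S(f_1,g_3), S(f_2,g_3)) all reduce to 0 modulo the current basis, so we have a Gröbner basis.

G = {u^2 + 1/3v - 1, uv + u + 5/2v - 1, v^2 + 21/2u + 67/4v - 21/2}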